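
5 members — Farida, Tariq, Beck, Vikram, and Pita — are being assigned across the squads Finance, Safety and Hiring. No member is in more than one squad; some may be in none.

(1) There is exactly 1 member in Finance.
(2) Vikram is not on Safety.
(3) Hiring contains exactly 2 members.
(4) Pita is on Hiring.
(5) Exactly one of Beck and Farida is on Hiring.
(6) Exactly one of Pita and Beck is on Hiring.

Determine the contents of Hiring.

From (2): Vikram ∉ Safety.
From (4): Pita ∈ Hiring.
(6) (exactly one): Beck ∉ Hiring.
(5) (exactly one): Farida ∈ Hiring.
(3): Hiring already has 2, so the rest are out.

Hiring = {Farida, Pita}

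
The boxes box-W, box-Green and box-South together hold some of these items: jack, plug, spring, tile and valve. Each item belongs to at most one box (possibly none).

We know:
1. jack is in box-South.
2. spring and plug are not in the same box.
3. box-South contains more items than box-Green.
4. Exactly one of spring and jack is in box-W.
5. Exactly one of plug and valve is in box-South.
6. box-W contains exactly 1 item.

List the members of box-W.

box-W = {spring}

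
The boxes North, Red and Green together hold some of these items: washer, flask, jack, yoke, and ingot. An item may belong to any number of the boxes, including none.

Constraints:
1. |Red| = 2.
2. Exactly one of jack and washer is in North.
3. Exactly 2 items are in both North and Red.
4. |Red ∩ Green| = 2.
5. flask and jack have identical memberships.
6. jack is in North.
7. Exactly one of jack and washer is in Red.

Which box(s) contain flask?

flask: Green, North, Red

From (6): jack ∈ North.
(2) (exactly one): washer ∉ North.
(5): flask matches jack: flask ∈ North.
Suppose flask ∉ Red: no assignment then satisfies all the clues, so flask ∈ Red.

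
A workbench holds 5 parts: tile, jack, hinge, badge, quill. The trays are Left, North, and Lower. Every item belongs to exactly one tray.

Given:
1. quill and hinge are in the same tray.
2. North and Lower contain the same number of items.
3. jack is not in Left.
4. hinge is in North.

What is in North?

From (3): jack ∉ Left.
From (4): hinge ∈ North.
(1): quill matches hinge: quill ∉ Left.
(1): quill matches hinge: quill ∈ North.
Suppose tile ∈ North: no assignment then satisfies all the clues, so tile ∉ North.

North = {hinge, quill}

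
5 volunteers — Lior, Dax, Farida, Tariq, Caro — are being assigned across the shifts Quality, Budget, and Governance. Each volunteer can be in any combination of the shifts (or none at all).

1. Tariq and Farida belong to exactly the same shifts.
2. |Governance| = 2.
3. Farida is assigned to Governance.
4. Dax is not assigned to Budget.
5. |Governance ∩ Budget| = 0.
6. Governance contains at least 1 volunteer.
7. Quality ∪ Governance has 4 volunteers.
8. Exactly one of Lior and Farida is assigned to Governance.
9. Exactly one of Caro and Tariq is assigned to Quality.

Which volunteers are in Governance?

From (3): Farida ∈ Governance.
From (4): Dax ∉ Budget.
(1): Tariq matches Farida: Tariq ∈ Governance.
(2): Governance already has 2, so the rest are out.

Governance = {Farida, Tariq}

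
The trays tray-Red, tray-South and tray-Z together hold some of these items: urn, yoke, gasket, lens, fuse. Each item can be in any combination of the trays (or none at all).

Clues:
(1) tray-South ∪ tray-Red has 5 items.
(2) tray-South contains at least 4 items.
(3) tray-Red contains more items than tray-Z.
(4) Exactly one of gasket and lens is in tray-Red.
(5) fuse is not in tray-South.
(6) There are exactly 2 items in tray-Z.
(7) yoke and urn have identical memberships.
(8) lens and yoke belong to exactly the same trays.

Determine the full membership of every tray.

From (5): fuse ∉ tray-South.
(2): only 4 candidates remain for tray-South, so all are in.
Suppose urn ∉ tray-Red: no assignment then satisfies all the clues, so urn ∈ tray-Red.

tray-Red = {fuse, lens, urn, yoke}; tray-South = {gasket, lens, urn, yoke}; tray-Z = {fuse, gasket}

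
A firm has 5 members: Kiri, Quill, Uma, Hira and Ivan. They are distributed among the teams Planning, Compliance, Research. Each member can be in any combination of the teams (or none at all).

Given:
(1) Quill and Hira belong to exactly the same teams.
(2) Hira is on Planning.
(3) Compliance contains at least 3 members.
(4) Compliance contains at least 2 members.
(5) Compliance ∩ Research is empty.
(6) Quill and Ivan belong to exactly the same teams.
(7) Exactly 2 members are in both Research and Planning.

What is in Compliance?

From (2): Hira ∈ Planning.
(1): Quill matches Hira: Quill ∈ Planning.
(6): Ivan matches Quill: Ivan ∈ Planning.
Suppose Kiri ∈ Compliance: no assignment then satisfies all the clues, so Kiri ∉ Compliance.

Compliance = {Hira, Ivan, Quill}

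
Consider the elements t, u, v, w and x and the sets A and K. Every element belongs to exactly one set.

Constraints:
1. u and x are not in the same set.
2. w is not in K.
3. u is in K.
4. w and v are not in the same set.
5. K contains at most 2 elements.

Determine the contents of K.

K = {u, v}

From (2): w ∉ K.
From (3): u ∈ K.
(1): x ∉ K.
Only one set left: w ∈ A.
Only one set left: x ∈ A.
(4): v ∉ A.
Only one set left: v ∈ K.
(5): K already has 2, so the rest are out.
Only one set left: t ∈ A.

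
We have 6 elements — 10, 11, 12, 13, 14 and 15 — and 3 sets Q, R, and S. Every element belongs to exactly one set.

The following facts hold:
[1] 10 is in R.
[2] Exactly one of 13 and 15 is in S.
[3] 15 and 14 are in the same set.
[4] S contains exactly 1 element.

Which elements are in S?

From (1): 10 ∈ R.
Suppose 11 ∈ S: no assignment then satisfies all the clues, so 11 ∉ S.

S = {13}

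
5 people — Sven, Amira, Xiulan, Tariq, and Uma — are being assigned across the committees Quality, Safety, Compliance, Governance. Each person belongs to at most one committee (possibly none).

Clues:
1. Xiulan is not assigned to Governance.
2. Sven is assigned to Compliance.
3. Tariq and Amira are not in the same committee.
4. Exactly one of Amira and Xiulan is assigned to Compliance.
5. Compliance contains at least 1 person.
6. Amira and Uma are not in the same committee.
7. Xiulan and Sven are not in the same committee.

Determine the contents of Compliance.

From (1): Xiulan ∉ Governance.
From (2): Sven ∈ Compliance.
(7): Xiulan ∉ Compliance.
(4) (exactly one): Amira ∈ Compliance.
(6): Uma ∉ Compliance.
(3): Tariq ∉ Compliance.

Compliance = {Amira, Sven}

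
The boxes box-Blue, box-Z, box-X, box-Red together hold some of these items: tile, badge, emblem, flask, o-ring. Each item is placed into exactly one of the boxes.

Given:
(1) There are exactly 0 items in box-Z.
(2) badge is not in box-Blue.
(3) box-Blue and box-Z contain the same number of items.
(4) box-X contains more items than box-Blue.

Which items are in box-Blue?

box-Blue = {}

From (2): badge ∉ box-Blue.
(1): box-Z already has 0, so the rest are out.
Suppose tile ∈ box-Blue: no assignment then satisfies all the clues, so tile ∉ box-Blue.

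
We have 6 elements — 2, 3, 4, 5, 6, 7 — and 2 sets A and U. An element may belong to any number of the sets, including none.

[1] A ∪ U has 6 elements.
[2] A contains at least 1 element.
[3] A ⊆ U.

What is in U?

U = {2, 3, 4, 5, 6, 7}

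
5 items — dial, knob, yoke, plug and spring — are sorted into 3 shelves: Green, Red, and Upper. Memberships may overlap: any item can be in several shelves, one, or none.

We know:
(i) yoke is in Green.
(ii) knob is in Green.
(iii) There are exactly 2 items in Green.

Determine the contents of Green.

Green = {knob, yoke}

From (i): yoke ∈ Green.
From (ii): knob ∈ Green.
(iii): Green already has 2, so the rest are out.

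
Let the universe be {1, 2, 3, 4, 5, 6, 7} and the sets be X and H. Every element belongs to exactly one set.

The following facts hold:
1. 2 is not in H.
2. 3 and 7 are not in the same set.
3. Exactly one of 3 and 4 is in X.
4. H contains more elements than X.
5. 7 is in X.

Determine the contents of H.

H = {1, 3, 5, 6}

From (1): 2 ∉ H.
From (5): 7 ∈ X.
(2): 3 ∉ X.
(3) (exactly one): 4 ∈ X.
Only one set left: 2 ∈ X.
Only one set left: 3 ∈ H.
Suppose 1 ∉ H: no assignment then satisfies all the clues, so 1 ∈ H.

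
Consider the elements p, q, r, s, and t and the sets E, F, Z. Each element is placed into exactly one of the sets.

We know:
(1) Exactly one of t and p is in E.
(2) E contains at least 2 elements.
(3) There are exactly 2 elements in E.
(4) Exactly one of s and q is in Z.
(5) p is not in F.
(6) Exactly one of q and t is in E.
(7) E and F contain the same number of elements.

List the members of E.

E = {p, q}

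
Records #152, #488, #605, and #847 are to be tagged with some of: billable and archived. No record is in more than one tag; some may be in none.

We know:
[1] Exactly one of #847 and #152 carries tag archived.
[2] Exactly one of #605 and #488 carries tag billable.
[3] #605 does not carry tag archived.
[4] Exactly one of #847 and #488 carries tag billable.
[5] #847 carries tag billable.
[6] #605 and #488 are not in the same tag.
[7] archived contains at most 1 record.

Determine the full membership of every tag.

billable = {#605, #847}; archived = {#152}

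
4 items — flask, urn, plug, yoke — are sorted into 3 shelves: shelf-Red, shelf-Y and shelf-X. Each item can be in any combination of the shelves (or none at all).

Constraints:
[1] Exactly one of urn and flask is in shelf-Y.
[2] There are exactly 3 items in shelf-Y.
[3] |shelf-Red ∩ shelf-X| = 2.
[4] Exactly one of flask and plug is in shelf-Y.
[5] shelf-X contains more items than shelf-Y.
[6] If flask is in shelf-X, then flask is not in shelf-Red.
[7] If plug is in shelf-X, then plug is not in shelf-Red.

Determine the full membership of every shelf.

shelf-Red = {urn, yoke}; shelf-Y = {plug, urn, yoke}; shelf-X = {flask, plug, urn, yoke}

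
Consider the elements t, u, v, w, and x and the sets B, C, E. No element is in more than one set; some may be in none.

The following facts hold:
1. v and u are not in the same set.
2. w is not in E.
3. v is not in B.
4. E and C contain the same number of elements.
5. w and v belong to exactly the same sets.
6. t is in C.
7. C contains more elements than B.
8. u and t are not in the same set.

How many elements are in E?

1

From (2): w ∉ E.
From (3): v ∉ B.
From (6): t ∈ C.
(5): w matches v: w ∉ B.
(5): v matches w: v ∉ E.
(8): u ∉ C.
Suppose u ∈ B: no assignment then satisfies all the clues, so u ∉ B.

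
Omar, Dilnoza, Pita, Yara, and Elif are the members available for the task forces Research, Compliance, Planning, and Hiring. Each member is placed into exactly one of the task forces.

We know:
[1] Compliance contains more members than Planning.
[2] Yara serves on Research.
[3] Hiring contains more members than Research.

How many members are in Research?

From (2): Yara ∈ Research.
Suppose Omar ∈ Research: no assignment then satisfies all the clues, so Omar ∉ Research.

1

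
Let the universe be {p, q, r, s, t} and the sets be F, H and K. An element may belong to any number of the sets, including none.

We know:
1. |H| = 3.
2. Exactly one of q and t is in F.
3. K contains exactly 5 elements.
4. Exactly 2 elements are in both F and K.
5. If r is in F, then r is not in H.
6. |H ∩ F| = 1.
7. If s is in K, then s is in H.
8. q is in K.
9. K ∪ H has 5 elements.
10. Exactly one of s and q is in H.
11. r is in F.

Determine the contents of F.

F = {r, t}

From (8): q ∈ K.
From (11): r ∈ F.
(3): only 5 candidates remain for K, so all are in.
(5): r ∉ H.
(7): s ∈ H.
(10) (exactly one): q ∉ H.
(1): only 3 candidates remain for H, so all are in.
Suppose p ∈ F: no assignment then satisfies all the clues, so p ∉ F.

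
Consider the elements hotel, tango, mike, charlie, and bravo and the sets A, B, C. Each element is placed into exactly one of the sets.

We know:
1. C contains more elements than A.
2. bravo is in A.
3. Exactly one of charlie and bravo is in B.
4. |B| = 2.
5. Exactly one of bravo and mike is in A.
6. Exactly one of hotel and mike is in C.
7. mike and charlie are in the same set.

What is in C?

From (2): bravo ∈ A.
(3) (exactly one): charlie ∈ B.
(5) (exactly one): mike ∉ A.
(7): mike matches charlie: mike ∈ B.
(4): B already has 2, so the rest are out.
(6) (exactly one): hotel ∈ C.
Suppose tango ∉ C: no assignment then satisfies all the clues, so tango ∈ C.

C = {hotel, tango}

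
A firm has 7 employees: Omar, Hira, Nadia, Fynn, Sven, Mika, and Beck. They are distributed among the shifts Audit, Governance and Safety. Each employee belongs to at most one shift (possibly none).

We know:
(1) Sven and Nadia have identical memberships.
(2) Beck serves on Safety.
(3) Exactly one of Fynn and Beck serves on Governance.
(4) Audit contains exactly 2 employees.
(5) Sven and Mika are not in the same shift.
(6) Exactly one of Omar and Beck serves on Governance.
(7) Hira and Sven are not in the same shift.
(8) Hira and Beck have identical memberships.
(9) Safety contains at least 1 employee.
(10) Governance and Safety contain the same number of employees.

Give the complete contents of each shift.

Audit = {Nadia, Sven}; Governance = {Fynn, Omar}; Safety = {Beck, Hira}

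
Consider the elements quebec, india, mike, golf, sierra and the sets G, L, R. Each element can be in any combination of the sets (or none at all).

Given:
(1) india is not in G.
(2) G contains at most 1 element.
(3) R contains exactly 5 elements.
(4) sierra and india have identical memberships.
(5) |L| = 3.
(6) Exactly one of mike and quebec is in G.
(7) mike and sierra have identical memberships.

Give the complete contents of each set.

From (1): india ∉ G.
(3): only 5 candidates remain for R, so all are in.
(4): sierra matches india: sierra ∉ G.
(7): mike matches sierra: mike ∉ G.
(6) (exactly one): quebec ∈ G.
(2): G already has 1, so the rest are out.
Suppose quebec ∈ L: no assignment then satisfies all the clues, so quebec ∉ L.

G = {quebec}; L = {india, mike, sierra}; R = {golf, india, mike, quebec, sierra}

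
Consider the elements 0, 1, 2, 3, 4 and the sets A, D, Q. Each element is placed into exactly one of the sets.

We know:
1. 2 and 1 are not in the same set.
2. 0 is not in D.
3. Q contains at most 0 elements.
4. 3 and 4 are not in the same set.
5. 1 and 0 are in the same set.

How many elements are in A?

3

From (2): 0 ∉ D.
(3): Q already has 0, so the rest are out.
(5): 1 matches 0: 1 ∉ D.
Only one set left: 0 ∈ A.
Only one set left: 1 ∈ A.
(1): 2 ∉ A.
Only one set left: 2 ∈ D.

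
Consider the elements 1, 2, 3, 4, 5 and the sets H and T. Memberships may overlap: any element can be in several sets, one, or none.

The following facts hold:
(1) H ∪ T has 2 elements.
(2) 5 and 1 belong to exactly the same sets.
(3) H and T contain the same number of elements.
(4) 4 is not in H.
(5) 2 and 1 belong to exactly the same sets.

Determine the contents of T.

T = {4}

From (4): 4 ∉ H.
Suppose 1 ∈ T: no assignment then satisfies all the clues, so 1 ∉ T.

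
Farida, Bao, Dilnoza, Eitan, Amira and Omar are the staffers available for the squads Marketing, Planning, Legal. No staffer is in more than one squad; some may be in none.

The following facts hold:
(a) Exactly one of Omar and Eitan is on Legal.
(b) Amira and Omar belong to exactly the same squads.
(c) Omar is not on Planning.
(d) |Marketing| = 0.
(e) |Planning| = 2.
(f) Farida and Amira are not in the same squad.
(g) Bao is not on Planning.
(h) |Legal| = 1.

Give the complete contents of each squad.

Marketing = {}; Planning = {Dilnoza, Farida}; Legal = {Eitan}

From (c): Omar ∉ Planning.
From (g): Bao ∉ Planning.
(b): Amira matches Omar: Amira ∉ Planning.
(d): Marketing already has 0, so the rest are out.
Suppose Farida ∉ Planning: no assignment then satisfies all the clues, so Farida ∈ Planning.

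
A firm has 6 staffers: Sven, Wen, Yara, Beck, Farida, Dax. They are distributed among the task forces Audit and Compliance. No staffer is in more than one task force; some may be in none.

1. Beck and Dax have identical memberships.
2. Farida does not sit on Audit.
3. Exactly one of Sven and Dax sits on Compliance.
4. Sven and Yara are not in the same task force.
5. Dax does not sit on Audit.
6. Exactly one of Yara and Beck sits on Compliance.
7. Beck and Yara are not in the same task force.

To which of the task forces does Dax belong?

Dax: Compliance

From (2): Farida ∉ Audit.
From (5): Dax ∉ Audit.
(1): Beck matches Dax: Beck ∉ Audit.
Suppose Dax ∉ Compliance: no assignment then satisfies all the clues, so Dax ∈ Compliance.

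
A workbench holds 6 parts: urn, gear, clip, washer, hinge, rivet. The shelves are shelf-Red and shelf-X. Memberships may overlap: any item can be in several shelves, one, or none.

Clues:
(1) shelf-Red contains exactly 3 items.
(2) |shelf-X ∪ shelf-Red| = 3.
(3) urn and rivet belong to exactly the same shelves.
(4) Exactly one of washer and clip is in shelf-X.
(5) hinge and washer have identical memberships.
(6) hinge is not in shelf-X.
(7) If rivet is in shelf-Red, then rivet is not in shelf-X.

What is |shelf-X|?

From (6): hinge ∉ shelf-X.
(5): washer matches hinge: washer ∉ shelf-X.
(4) (exactly one): clip ∈ shelf-X.
Suppose urn ∈ shelf-X: no assignment then satisfies all the clues, so urn ∉ shelf-X.

1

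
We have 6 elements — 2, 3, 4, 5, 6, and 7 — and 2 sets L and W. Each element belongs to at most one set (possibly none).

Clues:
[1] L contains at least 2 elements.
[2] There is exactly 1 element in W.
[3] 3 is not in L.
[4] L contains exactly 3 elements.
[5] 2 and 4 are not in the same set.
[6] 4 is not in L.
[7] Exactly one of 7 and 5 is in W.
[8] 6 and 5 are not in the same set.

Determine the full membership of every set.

From (3): 3 ∉ L.
From (6): 4 ∉ L.
Suppose 2 ∉ L: no assignment then satisfies all the clues, so 2 ∈ L.

L = {2, 6, 7}; W = {5}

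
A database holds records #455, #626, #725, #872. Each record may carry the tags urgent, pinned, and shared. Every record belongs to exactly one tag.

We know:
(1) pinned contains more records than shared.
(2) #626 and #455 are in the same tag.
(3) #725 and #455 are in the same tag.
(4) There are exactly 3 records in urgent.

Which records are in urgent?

urgent = {#455, #626, #725}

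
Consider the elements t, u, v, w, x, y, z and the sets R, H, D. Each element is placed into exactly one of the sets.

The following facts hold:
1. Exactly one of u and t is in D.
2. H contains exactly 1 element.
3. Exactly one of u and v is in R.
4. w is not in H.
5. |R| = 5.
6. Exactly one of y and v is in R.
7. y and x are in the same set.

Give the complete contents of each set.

R = {u, w, x, y, z}; H = {v}; D = {t}

From (4): w ∉ H.
Suppose t ∈ R: no assignment then satisfies all the clues, so t ∉ R.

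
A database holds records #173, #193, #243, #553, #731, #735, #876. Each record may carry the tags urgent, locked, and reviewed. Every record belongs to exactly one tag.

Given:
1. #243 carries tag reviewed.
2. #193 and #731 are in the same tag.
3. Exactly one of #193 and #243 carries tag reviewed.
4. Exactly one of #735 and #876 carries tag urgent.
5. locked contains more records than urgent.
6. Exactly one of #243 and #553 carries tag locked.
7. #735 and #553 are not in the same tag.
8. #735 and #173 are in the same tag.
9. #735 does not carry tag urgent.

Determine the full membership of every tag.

urgent = {#876}; locked = {#193, #553, #731}; reviewed = {#173, #243, #735}

From (1): #243 ∈ reviewed.
From (9): #735 ∉ urgent.
(3) (exactly one): #193 ∉ reviewed.
(4) (exactly one): #876 ∈ urgent.
(6) (exactly one): #553 ∈ locked.
(7): #735 ∉ locked.
(8): #173 matches #735: #173 ∉ urgent.
(8): #173 matches #735: #173 ∉ locked.
Only one tag left: #173 ∈ reviewed.
Only one tag left: #735 ∈ reviewed.
(2): #731 matches #193: #731 ∉ reviewed.
Suppose #193 ∈ urgent: no assignment then satisfies all the clues, so #193 ∉ urgent.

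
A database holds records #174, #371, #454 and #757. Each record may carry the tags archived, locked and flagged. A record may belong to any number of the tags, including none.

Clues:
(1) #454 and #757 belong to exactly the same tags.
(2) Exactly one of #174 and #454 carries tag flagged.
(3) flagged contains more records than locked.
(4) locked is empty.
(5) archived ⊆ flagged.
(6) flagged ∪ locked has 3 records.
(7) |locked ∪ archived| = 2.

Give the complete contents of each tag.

archived = {#454, #757}; locked = {}; flagged = {#371, #454, #757}

(4): locked already has 0, so the rest are out.
Suppose #174 ∈ archived: no assignment then satisfies all the clues, so #174 ∉ archived.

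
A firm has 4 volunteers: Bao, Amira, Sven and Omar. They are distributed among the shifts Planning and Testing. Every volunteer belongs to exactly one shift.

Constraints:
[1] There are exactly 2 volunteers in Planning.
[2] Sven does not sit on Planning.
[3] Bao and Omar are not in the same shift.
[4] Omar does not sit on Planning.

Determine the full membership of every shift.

Planning = {Amira, Bao}; Testing = {Omar, Sven}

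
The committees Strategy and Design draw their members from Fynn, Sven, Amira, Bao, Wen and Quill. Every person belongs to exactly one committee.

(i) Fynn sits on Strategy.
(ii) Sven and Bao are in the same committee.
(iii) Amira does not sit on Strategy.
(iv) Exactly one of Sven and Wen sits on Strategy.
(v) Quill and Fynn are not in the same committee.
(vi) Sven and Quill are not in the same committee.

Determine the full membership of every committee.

From (i): Fynn ∈ Strategy.
From (iii): Amira ∉ Strategy.
(v): Quill ∉ Strategy.
Only one committee left: Amira ∈ Design.
Only one committee left: Quill ∈ Design.
(vi): Sven ∉ Design.
Only one committee left: Sven ∈ Strategy.
(ii): Bao matches Sven: Bao ∈ Strategy.
(iv) (exactly one): Wen ∉ Strategy.
Only one committee left: Wen ∈ Design.

Strategy = {Bao, Fynn, Sven}; Design = {Amira, Quill, Wen}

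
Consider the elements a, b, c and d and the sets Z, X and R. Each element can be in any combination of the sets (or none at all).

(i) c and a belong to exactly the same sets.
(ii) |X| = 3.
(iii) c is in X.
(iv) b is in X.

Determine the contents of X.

X = {a, b, c}

From (iii): c ∈ X.
From (iv): b ∈ X.
(i): a matches c: a ∈ X.
(ii): X already has 3, so the rest are out.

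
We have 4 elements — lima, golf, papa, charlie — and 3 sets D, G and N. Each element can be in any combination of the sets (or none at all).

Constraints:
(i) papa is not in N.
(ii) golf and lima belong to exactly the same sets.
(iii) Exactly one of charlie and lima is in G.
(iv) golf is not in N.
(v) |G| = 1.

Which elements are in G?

G = {charlie}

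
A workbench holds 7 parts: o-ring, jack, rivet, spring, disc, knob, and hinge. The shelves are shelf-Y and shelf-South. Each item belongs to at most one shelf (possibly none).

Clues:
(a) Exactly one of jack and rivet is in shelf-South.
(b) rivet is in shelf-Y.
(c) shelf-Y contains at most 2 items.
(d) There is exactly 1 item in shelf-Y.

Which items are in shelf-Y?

shelf-Y = {rivet}

From (b): rivet ∈ shelf-Y.
(a) (exactly one): jack ∈ shelf-South.
(d): shelf-Y already has 1, so the rest are out.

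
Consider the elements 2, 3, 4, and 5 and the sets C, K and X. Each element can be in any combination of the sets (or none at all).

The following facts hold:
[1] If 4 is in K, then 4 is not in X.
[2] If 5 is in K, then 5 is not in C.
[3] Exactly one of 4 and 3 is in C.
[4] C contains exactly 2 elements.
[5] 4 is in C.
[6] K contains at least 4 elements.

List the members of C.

From (5): 4 ∈ C.
(3) (exactly one): 3 ∉ C.
(6): only 4 candidates remain for K, so all are in.
(1): 4 ∉ X.
(2): 5 ∉ C.
(4): only 2 candidates remain for C, so all are in.

C = {2, 4}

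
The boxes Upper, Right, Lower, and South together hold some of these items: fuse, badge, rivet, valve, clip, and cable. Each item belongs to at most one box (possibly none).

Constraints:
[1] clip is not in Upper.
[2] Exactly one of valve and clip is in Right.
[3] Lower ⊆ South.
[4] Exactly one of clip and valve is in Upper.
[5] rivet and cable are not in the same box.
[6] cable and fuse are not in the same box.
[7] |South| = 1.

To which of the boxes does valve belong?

From (1): clip ∉ Upper.
(4) (exactly one): valve ∈ Upper.
(2) (exactly one): clip ∈ Right.

valve: Upper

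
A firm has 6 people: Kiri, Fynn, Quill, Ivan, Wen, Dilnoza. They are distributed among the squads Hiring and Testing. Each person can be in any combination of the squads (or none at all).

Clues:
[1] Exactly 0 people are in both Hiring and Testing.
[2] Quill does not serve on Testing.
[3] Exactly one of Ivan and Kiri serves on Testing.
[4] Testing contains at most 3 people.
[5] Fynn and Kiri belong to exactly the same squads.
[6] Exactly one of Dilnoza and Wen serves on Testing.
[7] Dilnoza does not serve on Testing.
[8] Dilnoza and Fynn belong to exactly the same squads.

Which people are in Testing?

Testing = {Ivan, Wen}

From (2): Quill ∉ Testing.
From (7): Dilnoza ∉ Testing.
(6) (exactly one): Wen ∈ Testing.
(8): Fynn matches Dilnoza: Fynn ∉ Testing.
(5): Kiri matches Fynn: Kiri ∉ Testing.
(3) (exactly one): Ivan ∈ Testing.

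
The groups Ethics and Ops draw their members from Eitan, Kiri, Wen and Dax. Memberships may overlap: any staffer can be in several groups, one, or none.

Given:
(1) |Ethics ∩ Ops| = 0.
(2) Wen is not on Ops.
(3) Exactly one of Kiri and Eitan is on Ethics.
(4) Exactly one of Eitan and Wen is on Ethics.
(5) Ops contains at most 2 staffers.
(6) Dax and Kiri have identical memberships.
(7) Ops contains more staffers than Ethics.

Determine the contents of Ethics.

Ethics = {Eitan}

From (2): Wen ∉ Ops.
Suppose Eitan ∉ Ethics: no assignment then satisfies all the clues, so Eitan ∈ Ethics.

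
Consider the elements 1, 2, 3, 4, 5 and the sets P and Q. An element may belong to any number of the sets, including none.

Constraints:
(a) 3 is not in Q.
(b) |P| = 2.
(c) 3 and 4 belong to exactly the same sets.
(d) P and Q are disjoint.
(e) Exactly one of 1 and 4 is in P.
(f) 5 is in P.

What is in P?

P = {1, 5}

From (a): 3 ∉ Q.
From (f): 5 ∈ P.
(c): 4 matches 3: 4 ∉ Q.
(d) (disjoint): 5 ∉ Q.
Suppose 1 ∉ P: no assignment then satisfies all the clues, so 1 ∈ P.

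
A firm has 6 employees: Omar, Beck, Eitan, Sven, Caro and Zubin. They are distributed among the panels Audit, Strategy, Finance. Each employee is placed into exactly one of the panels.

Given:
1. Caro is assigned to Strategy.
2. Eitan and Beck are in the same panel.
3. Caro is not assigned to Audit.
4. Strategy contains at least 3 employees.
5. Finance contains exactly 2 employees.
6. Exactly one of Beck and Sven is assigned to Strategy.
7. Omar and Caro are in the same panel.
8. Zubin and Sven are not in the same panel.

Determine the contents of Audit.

Audit = {Zubin}

From (1): Caro ∈ Strategy.
(7): Omar matches Caro: Omar ∉ Audit.
(7): Omar matches Caro: Omar ∈ Strategy.
Suppose Beck ∈ Audit: no assignment then satisfies all the clues, so Beck ∉ Audit.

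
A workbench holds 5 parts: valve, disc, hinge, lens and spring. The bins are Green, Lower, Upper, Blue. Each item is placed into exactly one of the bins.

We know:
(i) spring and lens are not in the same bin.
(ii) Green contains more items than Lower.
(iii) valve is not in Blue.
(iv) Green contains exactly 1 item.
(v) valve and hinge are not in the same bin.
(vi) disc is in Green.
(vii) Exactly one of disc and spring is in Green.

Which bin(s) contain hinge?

hinge: Blue

From (iii): valve ∉ Blue.
From (vi): disc ∈ Green.
(iv): Green already has 1, so the rest are out.
Suppose hinge ∈ Lower: no assignment then satisfies all the clues, so hinge ∉ Lower.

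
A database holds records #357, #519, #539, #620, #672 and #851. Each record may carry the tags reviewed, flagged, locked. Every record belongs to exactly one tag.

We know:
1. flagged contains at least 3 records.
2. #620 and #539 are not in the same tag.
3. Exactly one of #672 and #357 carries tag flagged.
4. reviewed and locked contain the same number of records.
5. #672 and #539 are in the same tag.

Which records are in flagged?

flagged = {#519, #539, #672, #851}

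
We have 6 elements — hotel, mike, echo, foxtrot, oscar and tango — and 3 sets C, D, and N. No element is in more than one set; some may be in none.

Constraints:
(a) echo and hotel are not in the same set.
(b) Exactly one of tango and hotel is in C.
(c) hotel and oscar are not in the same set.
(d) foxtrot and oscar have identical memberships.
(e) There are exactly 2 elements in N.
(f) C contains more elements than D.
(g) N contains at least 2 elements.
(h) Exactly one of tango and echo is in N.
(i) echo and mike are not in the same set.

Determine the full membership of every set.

C = {hotel}; D = {}; N = {mike, tango}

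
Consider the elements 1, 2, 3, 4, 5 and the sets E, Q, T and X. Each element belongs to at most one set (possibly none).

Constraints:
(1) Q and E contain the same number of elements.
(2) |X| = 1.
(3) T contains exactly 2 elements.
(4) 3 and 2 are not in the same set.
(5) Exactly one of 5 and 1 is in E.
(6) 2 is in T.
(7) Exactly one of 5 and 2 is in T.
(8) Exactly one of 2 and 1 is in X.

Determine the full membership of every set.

From (6): 2 ∈ T.
(4): 3 ∉ T.
(7) (exactly one): 5 ∉ T.
(8) (exactly one): 1 ∈ X.
(2): X already has 1, so the rest are out.
(3): only 2 candidates remain for T, so all are in.
(5) (exactly one): 5 ∈ E.
Suppose 3 ∈ E: no assignment then satisfies all the clues, so 3 ∉ E.

E = {5}; Q = {3}; T = {2, 4}; X = {1}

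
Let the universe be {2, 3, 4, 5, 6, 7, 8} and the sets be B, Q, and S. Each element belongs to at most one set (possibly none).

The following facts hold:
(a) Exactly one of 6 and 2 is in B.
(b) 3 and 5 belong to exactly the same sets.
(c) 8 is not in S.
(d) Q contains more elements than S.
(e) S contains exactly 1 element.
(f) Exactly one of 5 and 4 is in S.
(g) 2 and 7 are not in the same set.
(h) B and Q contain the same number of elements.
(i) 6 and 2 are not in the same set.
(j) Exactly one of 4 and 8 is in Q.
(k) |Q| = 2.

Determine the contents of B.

B = {6, 7}

From (c): 8 ∉ S.
Suppose 2 ∈ B: no assignment then satisfies all the clues, so 2 ∉ B.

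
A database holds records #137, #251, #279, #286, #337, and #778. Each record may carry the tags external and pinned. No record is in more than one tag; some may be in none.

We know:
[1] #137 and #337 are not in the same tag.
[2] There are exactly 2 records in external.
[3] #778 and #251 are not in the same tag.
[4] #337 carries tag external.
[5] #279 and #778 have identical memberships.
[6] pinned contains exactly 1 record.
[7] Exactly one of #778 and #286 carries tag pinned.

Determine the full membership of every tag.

external = {#251, #337}; pinned = {#286}

From (4): #337 ∈ external.
(1): #137 ∉ external.
Suppose #137 ∈ pinned: no assignment then satisfies all the clues, so #137 ∉ pinned.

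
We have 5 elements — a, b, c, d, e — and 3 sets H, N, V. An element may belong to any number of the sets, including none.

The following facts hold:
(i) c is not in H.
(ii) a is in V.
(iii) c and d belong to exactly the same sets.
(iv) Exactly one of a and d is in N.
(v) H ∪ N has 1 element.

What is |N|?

1

From (i): c ∉ H.
From (ii): a ∈ V.
(iii): d matches c: d ∉ H.
Suppose a ∉ N: no assignment then satisfies all the clues, so a ∈ N.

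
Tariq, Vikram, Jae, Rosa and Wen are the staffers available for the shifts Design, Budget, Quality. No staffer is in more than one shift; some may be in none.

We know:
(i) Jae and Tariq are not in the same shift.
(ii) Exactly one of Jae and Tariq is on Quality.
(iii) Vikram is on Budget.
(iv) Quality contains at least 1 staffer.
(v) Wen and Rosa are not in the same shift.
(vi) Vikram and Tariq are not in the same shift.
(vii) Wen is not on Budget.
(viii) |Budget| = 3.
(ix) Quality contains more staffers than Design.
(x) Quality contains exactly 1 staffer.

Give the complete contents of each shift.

Design = {}; Budget = {Jae, Rosa, Vikram}; Quality = {Tariq}

From (iii): Vikram ∈ Budget.
From (vii): Wen ∉ Budget.
(vi): Tariq ∉ Budget.
(viii): only 3 candidates remain for Budget, so all are in.
(ii) (exactly one): Tariq ∈ Quality.
(x): Quality already has 1, so the rest are out.
Suppose Wen ∈ Design: no assignment then satisfies all the clues, so Wen ∉ Design.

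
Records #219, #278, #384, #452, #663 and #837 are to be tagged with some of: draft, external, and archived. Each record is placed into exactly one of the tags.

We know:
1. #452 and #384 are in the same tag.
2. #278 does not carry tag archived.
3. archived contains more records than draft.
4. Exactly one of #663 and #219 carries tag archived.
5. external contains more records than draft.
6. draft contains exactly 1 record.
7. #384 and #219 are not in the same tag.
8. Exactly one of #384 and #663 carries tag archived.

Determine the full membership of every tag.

draft = {#219}; external = {#278, #384, #452}; archived = {#663, #837}

From (2): #278 ∉ archived.
Suppose #219 ∉ draft: no assignment then satisfies all the clues, so #219 ∈ draft.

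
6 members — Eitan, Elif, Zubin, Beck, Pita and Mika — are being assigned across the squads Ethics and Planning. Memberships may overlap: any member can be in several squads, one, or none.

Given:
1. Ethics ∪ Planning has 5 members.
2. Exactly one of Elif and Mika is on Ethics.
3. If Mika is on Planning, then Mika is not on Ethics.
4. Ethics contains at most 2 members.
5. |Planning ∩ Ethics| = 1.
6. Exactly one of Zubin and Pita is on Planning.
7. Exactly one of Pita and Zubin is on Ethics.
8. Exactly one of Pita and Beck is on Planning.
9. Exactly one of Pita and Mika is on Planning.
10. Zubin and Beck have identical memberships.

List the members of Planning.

Planning = {Beck, Elif, Mika, Zubin}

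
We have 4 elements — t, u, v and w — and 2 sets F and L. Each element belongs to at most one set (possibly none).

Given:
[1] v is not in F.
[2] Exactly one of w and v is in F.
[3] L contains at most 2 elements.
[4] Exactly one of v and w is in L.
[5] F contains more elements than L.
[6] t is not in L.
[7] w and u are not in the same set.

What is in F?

From (1): v ∉ F.
From (6): t ∉ L.
(2) (exactly one): w ∈ F.
(4) (exactly one): v ∈ L.
(7): u ∉ F.
Suppose t ∉ F: no assignment then satisfies all the clues, so t ∈ F.

F = {t, w}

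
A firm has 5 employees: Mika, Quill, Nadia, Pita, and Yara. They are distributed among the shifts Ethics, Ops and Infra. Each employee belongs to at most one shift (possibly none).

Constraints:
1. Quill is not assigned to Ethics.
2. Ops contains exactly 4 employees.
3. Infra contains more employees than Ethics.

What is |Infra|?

From (1): Quill ∉ Ethics.
Suppose Mika ∈ Ethics: no assignment then satisfies all the clues, so Mika ∉ Ethics.

1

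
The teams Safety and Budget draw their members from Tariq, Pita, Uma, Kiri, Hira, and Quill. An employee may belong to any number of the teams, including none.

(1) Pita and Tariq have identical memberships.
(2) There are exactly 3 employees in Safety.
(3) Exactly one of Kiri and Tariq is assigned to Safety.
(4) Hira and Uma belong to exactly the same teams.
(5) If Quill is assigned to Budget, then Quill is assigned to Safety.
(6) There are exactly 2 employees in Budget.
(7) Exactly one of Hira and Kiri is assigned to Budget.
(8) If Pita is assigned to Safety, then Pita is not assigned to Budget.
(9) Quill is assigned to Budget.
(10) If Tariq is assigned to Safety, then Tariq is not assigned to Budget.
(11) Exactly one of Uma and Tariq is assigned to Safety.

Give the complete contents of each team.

Safety = {Pita, Quill, Tariq}; Budget = {Kiri, Quill}

From (9): Quill ∈ Budget.
(5): Quill ∈ Safety.
Suppose Tariq ∉ Safety: no assignment then satisfies all the clues, so Tariq ∈ Safety.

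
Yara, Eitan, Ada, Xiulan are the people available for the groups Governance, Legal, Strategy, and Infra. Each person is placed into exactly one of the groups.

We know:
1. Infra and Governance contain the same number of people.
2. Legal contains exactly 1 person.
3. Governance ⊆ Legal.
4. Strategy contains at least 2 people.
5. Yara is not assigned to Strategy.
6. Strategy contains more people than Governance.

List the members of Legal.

Legal = {Yara}

From (5): Yara ∉ Strategy.
Suppose Yara ∉ Legal: no assignment then satisfies all the clues, so Yara ∈ Legal.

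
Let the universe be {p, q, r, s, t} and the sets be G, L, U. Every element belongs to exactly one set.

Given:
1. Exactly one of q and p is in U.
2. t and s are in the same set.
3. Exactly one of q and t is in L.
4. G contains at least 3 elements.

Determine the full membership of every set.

G = {r, s, t}; L = {q}; U = {p}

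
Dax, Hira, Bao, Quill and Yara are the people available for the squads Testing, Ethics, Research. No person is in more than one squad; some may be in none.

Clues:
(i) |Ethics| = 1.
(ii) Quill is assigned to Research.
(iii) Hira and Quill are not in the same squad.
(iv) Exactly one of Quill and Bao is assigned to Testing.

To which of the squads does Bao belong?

Bao: Testing

From (ii): Quill ∈ Research.
(iii): Hira ∉ Research.
(iv) (exactly one): Bao ∈ Testing.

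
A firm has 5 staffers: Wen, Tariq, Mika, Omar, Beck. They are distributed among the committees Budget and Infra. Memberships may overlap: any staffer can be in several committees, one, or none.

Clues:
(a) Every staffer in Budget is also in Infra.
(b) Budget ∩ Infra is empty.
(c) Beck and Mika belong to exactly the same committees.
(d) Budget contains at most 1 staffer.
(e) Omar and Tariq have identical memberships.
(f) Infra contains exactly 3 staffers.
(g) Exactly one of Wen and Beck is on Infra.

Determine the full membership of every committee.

Budget = {}; Infra = {Omar, Tariq, Wen}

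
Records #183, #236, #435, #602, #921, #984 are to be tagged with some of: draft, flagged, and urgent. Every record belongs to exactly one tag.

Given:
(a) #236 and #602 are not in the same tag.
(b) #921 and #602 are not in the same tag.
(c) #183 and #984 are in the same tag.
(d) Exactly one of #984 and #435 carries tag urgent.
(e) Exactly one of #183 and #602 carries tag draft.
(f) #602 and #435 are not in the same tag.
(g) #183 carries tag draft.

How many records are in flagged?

From (g): #183 ∈ draft.
(c): #984 matches #183: #984 ∈ draft.
(d) (exactly one): #435 ∈ urgent.
(e) (exactly one): #602 ∉ draft.
(f): #602 ∉ urgent.
Only one tag left: #602 ∈ flagged.
(a): #236 ∉ flagged.
(b): #921 ∉ flagged.

1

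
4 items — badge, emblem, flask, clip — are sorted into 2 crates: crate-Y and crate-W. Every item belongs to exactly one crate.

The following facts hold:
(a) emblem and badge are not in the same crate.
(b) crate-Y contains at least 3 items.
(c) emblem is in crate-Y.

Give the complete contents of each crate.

crate-Y = {clip, emblem, flask}; crate-W = {badge}

From (c): emblem ∈ crate-Y.
(a): badge ∉ crate-Y.
(b): only 3 candidates remain for crate-Y, so all are in.
Only one crate left: badge ∈ crate-W.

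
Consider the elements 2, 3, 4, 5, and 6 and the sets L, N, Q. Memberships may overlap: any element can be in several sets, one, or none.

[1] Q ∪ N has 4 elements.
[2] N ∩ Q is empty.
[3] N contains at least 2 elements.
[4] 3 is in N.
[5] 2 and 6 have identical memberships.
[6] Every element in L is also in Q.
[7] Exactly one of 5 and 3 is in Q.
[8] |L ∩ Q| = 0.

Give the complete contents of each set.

L = {}; N = {2, 3, 6}; Q = {5}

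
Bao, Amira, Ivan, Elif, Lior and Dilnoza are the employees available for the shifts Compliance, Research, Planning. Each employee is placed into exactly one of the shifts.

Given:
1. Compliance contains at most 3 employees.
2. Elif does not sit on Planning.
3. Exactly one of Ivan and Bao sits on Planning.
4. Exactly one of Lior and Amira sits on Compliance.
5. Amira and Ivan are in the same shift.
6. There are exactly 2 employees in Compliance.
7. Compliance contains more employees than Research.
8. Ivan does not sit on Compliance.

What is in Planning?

From (2): Elif ∉ Planning.
From (8): Ivan ∉ Compliance.
(5): Amira matches Ivan: Amira ∉ Compliance.
(4) (exactly one): Lior ∈ Compliance.
Suppose Bao ∈ Planning: no assignment then satisfies all the clues, so Bao ∉ Planning.

Planning = {Amira, Dilnoza, Ivan}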